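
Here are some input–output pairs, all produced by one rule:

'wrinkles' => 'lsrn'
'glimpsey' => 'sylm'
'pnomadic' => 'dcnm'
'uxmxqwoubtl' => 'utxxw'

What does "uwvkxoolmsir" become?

srwkol

The transformation: keep every other character starting from the second (positions 2nd, 4th, 6th, ...), then move the last 2 characters to the front (rotate right by 2).
"uwvkxoolmsir" → "srwkol".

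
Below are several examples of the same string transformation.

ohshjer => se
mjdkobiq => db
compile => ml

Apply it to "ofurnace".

What's happening: keep one character in every 3, starting at position 3 (positions 3rd, 6th, 9th, ...).
Doing the same to "ofurnace": "ua".

ua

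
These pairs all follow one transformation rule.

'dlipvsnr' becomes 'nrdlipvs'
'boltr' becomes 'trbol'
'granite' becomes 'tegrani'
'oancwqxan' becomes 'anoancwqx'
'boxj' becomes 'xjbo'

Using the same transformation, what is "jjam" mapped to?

amjj

What's happening: move the last 2 characters to the front (rotate right by 2).
For "jjam" the result is "amjj".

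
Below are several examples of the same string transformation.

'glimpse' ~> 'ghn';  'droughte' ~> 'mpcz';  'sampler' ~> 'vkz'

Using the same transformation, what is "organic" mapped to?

The transformation: shift every letter 5 places backward in the alphabet (wrapping around), then keep every other character starting from the second (positions 2nd, 4th, 6th, ...).
Working it through for "organic": intermediate "jmbvidx", final "mvd".

mvd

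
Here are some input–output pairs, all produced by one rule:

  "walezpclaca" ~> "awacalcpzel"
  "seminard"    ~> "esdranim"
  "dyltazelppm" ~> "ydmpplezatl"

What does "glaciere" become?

What's happening: move the first 2 characters to the end (rotate left by 2), then reverse the string.
So "glaciere" becomes "lgereica".

lgereica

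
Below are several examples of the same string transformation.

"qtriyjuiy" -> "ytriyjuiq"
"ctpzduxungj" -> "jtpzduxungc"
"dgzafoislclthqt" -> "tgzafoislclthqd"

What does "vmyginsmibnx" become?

The rule is to swap the first and last characters.
For "vmyginsmibnx" the result is "xmyginsmibnv".

xmyginsmibnv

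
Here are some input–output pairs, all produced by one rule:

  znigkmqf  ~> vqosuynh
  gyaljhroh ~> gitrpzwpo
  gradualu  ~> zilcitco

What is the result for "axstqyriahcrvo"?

Looking at the pairs, the operation is to move the first character to the end, then shift every letter 8 places forward in the alphabet (wrapping around).
On "axstqyriahcrvo": the first step gives "xstqyriahcrvoa", and the second then gives "fabygzqipkzdwi".

fabygzqipkzdwi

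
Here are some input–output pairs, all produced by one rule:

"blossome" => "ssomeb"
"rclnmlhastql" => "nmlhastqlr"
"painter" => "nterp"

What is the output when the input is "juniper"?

Looking at the pairs, the operation is to move the first character to the end, then delete the first 2 characters.
Applying both steps to "juniper": "uniperj", then "iperj".

iperj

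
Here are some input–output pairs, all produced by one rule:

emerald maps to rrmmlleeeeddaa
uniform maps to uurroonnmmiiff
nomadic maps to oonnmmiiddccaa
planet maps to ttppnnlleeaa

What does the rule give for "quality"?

yyuuttqqlliiaa

Each output is the input with this applied: double every character, then sort the characters into reverse alphabetical order.
On "quality": the first step gives "qquuaalliittyy", and the second then gives "yyuuttqqlliiaa".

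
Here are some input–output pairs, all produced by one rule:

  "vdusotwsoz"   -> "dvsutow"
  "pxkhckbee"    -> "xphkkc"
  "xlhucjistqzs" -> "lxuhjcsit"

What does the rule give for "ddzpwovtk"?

Looking at the pairs, the operation is to delete the last 3 characters, then swap each adjacent pair of characters (1↔2, 3↔4, ...).
On "ddzpwovtk": the first step gives "ddzpwo", and the second then gives "ddpzow".

ddpzow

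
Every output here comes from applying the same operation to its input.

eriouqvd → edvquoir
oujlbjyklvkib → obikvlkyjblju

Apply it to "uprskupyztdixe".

uexidtzypuksrp

Rule — move the first character to the end, then reverse the string.
On "uprskupyztdixe" that produces "uexidtzypuksrp".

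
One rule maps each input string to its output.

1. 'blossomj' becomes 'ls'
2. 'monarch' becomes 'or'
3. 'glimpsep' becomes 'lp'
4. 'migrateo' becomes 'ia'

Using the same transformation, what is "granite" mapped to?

In each case the input is transformed by: move the last character to the front, then keep one character in every 3, starting at position 3 (positions 3rd, 6th, 9th, ...).
For "granite", step one produces "egranit"; step two turns that into "ri".
(Check on "blossomj": → "jblossom" → "ls" ✓)

ri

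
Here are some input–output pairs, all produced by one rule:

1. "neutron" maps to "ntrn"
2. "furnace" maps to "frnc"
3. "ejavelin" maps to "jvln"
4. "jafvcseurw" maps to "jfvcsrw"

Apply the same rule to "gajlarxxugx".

The transformation: remove every vowel.
On "gajlarxxugx" that produces "gjlrxxgx".

gjlrxxgx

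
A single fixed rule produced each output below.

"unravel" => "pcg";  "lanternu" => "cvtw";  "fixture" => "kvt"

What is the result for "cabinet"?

ckg

What's happening: shift every letter 2 places forward in the alphabet (wrapping around), then keep every other character starting from the second (positions 2nd, 4th, 6th, ...).
So "cabinet" becomes "ckg".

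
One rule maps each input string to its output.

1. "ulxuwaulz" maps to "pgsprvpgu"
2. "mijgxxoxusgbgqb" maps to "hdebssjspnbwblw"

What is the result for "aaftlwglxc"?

vvaogrbgsx

Looking at the pairs, the operation is to shift every letter 5 places backward in the alphabet (wrapping around).
Doing the same to "aaftlwglxc": "vvaogrbgsx".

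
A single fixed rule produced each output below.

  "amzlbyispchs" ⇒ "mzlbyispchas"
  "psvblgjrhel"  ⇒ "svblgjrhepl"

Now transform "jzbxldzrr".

zbxldzrjr

The rule is to swap the first and last characters, then move the first character to the end.
Applying both steps to "jzbxldzrr": "rzbxldzrj", then "zbxldzrjr".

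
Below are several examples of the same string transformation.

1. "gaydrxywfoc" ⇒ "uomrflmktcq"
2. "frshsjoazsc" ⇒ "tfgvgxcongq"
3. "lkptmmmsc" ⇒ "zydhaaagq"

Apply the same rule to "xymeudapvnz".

lmasirodjbn

The transformation: shift every letter 12 places backward in the alphabet (wrapping around).
Applying that to "xymeudapvnz" gives "lmasirodjbn".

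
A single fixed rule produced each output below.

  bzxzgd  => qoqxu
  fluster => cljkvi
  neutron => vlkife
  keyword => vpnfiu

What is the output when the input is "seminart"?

Rule — delete the first character, then shift every letter 9 places backward in the alphabet (wrapping around).
Applying that to "seminart" gives "vdzerik".

vdzerik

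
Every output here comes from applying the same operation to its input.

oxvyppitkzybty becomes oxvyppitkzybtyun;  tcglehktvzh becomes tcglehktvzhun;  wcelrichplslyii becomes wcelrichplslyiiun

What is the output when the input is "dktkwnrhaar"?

dktkwnrhaarun

What's happening: append "un".
On "dktkwnrhaar" that produces "dktkwnrhaarun".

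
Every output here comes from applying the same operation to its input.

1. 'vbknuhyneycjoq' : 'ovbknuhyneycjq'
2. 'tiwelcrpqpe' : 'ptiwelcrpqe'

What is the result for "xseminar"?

axseminr

The transformation: move the last character to the front, then swap the first and last characters.
For "xseminar", step one produces "rxsemina"; step two turns that into "axseminr".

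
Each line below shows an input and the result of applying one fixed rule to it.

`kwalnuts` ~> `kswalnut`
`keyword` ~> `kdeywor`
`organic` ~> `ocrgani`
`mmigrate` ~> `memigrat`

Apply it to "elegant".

The rule is to swap the first and last characters, then move the last character to the front.
For "elegant", step one produces "tlegane"; step two turns that into "etlegan".

etlegan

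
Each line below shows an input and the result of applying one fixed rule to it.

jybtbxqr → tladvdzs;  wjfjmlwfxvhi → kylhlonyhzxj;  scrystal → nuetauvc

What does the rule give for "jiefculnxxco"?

qlkghewnpzze

Looking at the pairs, the operation is to shift every letter 2 places forward in the alphabet (wrapping around), then move the last character to the front.
Applying that to "jiefculnxxco" gives "qlkghewnpzze".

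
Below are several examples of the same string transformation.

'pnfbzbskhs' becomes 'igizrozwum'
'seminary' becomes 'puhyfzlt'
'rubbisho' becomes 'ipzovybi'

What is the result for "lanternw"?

The pattern: move the first 3 characters to the end (rotate left by 3), then shift every letter 7 places forward in the alphabet (wrapping around).
"lanternw" → "alyudshu".

alyudshu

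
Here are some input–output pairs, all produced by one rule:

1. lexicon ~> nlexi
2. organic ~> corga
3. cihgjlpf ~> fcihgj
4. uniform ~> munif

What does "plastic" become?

cplas

What's happening: move the last character to the front, then delete the last 2 characters.
Applying both steps to "plastic": "cplasti", then "cplas".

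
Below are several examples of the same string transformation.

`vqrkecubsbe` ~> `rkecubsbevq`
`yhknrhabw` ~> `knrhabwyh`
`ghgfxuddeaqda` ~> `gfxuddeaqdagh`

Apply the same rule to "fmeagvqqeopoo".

eagvqqeopoofm

Each output is the input with this applied: move the first 2 characters to the end (rotate left by 2).
Applying that to "fmeagvqqeopoo" gives "eagvqqeopoofm".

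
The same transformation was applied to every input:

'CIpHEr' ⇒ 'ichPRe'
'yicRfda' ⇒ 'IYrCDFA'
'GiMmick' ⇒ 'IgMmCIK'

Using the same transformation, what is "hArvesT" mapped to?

The transformation: flip the case of every letter, then swap each adjacent pair of characters (1↔2, 3↔4, ...).
Starting from "hArvesT": after the first operation, "HaRVESt"; after the second, "aHVRSEt".

aHVRSEt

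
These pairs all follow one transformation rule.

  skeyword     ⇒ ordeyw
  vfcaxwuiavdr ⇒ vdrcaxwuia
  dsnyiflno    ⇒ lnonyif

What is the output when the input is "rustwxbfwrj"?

wrjstwxbf

The transformation: delete the first 2 characters, then move the last 3 characters to the front (rotate right by 3).
Doing the same to "rustwxbfwrj": "wrjstwxbf".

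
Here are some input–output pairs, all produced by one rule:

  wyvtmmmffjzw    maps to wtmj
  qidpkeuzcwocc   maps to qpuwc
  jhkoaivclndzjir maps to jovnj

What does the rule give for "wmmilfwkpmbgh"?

What's happening: keep one character in every 3, starting at position 1 (positions 1st, 4th, 7th, ...).
Doing the same to "wmmilfwkpmbgh": "wiwmh".

wiwmh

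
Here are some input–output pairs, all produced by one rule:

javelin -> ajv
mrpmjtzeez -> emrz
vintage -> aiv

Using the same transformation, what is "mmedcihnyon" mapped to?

In each case the input is transformed by: sort the characters into alphabetical order, then keep one character in every 3, starting at position 1 (positions 1st, 4th, 7th, ...).
Applying both steps to "mmedcihnyon": "cdehimmnnoy", then "chmo".
(Check on "vintage": → "aegintv" → "aiv" ✓)

chmo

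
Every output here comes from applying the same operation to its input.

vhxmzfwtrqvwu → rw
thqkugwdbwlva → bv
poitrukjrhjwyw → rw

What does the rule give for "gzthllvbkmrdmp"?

kd

What's happening: keep one character in every 3, starting at position 3 (positions 3rd, 6th, 9th, ...), then keep only the last 2 characters.
"gzthllvbkmrdmp" → "tlkd" → "kd".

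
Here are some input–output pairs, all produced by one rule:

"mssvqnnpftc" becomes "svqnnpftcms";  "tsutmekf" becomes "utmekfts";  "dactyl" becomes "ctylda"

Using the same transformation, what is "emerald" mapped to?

eraldem

What's happening: move the first 2 characters to the end (rotate left by 2).
Doing the same to "emerald": "eraldem".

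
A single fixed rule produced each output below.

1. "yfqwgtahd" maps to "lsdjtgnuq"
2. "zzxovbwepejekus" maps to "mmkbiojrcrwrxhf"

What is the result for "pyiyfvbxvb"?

clvlsiokio

The pattern: shift every letter 13 places forward in the alphabet (wrapping around) — i.e. ROT13.
On "pyiyfvbxvb" that produces "clvlsiokio".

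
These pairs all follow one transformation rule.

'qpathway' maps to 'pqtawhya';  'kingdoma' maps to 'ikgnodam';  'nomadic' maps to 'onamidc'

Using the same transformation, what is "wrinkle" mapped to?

Each output is the input with this applied: swap each adjacent pair of characters (1↔2, 3↔4, ...).
So "wrinkle" becomes "rwnilke".

rwnilke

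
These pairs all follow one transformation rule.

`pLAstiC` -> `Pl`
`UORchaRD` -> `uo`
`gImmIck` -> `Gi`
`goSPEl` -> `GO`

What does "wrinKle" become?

WR

Each output is the input with this applied: flip the case of every letter, then keep only the first 2 characters.
"wrinKle" → "WRINkLE" → "WR".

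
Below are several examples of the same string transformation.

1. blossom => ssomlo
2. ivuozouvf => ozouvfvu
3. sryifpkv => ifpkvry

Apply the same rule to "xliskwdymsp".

Rule — delete the first character, then move the first 2 characters to the end (rotate left by 2).
Starting from "xliskwdymsp": after the first operation, "liskwdymsp"; after the second, "skwdymspli".

skwdymspli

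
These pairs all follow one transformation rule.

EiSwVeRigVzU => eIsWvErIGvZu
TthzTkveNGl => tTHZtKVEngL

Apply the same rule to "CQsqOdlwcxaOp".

cqSQoDLWCXAoP

Rule — flip the case of every letter.
On "CQsqOdlwcxaOp" that produces "cqSQoDLWCXAoP".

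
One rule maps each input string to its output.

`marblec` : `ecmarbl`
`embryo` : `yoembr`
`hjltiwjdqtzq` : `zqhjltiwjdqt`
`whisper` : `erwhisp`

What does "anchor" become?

oranch

In each case the input is transformed by: move the last 2 characters to the front (rotate right by 2).
So "anchor" becomes "oranch".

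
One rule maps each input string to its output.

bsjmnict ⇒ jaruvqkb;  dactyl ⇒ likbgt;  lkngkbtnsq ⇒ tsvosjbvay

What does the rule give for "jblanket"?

Looking at the pairs, the operation is to shift every letter 8 places forward in the alphabet (wrapping around).
For "jblanket" the result is "rjtivsmb".

rjtivsmb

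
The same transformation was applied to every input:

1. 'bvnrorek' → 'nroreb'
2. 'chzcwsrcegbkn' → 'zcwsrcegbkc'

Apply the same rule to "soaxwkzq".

axwkzs

The rule is to swap the first and last characters, then delete the first 2 characters.
On "soaxwkzq" that produces "axwkzs".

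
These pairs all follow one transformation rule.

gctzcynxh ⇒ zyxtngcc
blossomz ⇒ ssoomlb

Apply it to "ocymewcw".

In each case the input is transformed by: delete the last character, then sort the characters into reverse alphabetical order.
On "ocymewcw": the first step gives "ocymewc", and the second then gives "ywomecc".

ywomecc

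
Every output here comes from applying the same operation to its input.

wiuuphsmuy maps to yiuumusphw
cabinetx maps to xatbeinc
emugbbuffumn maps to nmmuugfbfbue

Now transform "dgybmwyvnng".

Rule — take characters alternately from the front and the back (1st, last, 2nd, 2nd-last, ...), then move the first character to the end.
Working it through for "dgybmwyvnng": intermediate "dggnynbvmyw", final "ggnynbvmywd".

ggnynbvmywd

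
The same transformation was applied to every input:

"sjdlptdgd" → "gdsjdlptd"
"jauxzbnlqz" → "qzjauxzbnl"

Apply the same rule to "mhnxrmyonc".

In each case the input is transformed by: move the last 2 characters to the front (rotate right by 2).
"mhnxrmyonc" → "ncmhnxrmyo".

ncmhnxrmyo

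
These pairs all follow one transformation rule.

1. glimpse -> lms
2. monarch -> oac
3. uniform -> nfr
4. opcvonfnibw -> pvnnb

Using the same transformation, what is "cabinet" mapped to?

aie

Looking at the pairs, the operation is to keep every other character starting from the second (positions 2nd, 4th, 6th, ...).
Doing the same to "cabinet": "aie".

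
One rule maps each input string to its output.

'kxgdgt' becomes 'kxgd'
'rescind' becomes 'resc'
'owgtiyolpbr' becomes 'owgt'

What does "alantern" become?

alan

In each case the input is transformed by: keep only the first 4 characters.
On "alantern" that produces "alan".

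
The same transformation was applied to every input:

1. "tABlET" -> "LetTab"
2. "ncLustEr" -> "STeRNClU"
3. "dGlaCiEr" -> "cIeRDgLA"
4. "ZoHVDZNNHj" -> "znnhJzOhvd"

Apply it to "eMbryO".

RYoEmB

The transformation: swap the front and back halves of the string, then flip the case of every letter.
On "eMbryO": the first step gives "ryOeMb", and the second then gives "RYoEmB".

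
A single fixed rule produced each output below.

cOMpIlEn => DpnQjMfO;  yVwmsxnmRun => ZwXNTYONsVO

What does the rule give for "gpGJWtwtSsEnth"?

Looking at the pairs, the operation is to shift every letter 1 place forward in the alphabet (wrapping around), then flip the case of every letter.
For "gpGJWtwtSsEnth", step one produces "hqHKXuxuTtFoui"; step two turns that into "HQhkxUXUtTfOUI".

HQhkxUXUtTfOUI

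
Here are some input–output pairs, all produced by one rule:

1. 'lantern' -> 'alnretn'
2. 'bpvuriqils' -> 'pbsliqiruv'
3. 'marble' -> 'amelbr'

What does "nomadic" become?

The pattern: reverse the string, then move the last 2 characters to the front (rotate right by 2).
For "nomadic", step one produces "cidamon"; step two turns that into "oncidam".

oncidam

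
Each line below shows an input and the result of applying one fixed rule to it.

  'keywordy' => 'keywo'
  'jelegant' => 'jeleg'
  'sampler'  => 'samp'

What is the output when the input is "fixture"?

fixt

The transformation: delete the last 3 characters.
"fixture" → "fixt".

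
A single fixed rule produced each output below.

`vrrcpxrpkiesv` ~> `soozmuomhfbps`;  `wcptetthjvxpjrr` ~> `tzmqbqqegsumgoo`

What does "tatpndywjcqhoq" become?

qxqmkavtgzneln

Rule — shift every letter 3 places backward in the alphabet (wrapping around).
So "tatpndywjcqhoq" becomes "qxqmkavtgzneln".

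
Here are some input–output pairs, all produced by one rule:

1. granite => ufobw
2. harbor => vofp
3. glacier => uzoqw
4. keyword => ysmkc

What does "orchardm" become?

Looking at the pairs, the operation is to shift every letter 12 places backward in the alphabet (wrapping around), then delete the last 2 characters.
Starting from "orchardm": after the first operation, "cfqvofra"; after the second, "cfqvof".

cfqvof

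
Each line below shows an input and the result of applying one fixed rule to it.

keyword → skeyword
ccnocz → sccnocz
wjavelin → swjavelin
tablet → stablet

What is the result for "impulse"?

simpulse

What's happening: prepend "s".
"impulse" → "simpulse".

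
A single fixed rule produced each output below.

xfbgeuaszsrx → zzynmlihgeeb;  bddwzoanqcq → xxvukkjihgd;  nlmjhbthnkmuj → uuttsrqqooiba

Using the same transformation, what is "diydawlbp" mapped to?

wspkkihfd

Each output is the input with this applied: shift every letter 7 places forward in the alphabet (wrapping around), then sort the characters into reverse alphabetical order.
On "diydawlbp": the first step gives "kpfkhdsiw", and the second then gives "wspkkihfd".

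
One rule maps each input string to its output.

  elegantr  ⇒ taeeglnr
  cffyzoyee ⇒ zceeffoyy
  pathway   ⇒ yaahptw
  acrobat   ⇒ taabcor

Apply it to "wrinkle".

weiklnr

In each case the input is transformed by: sort the characters into alphabetical order, then move the last character to the front.
On "wrinkle": the first step gives "eiklnrw", and the second then gives "weiklnr".
(Check on "elegantr": → "aeeglnrt" → "taeeglnr" ✓)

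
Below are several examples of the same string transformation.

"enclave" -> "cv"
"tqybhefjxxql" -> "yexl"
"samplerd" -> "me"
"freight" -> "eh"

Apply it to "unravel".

re

The rule is to keep one character in every 3, starting at position 3 (positions 3rd, 6th, 9th, ...).
Applying that to "unravel" gives "re".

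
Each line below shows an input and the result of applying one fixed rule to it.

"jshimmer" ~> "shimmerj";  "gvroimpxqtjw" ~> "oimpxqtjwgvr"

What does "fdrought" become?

droughtf

Each output is the input with this applied: move the last 3 characters to the front (rotate right by 3), then swap the front and back halves of the string.
Working it through for "fdrought": intermediate "ghtfdrou", final "droughtf".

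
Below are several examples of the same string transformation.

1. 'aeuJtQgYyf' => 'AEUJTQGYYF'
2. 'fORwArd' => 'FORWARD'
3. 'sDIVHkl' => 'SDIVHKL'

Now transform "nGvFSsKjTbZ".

The pattern: convert every letter to uppercase.
"nGvFSsKjTbZ" → "NGVFSSKJTBZ".

NGVFSSKJTBZ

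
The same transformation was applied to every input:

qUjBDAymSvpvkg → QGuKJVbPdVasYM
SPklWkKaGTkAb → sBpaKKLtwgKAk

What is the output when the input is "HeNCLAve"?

The rule is to take characters alternately from the front and the back (1st, last, 2nd, 2nd-last, ...), then flip the case of every letter.
For "HeNCLAve", step one produces "HeevNACL"; step two turns that into "hEEVnacl".

hEEVnacl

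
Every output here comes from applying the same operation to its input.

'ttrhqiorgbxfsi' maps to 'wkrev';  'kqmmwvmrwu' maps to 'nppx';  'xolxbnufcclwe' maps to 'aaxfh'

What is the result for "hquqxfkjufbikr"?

In each case the input is transformed by: keep one character in every 3, starting at position 1 (positions 1st, 4th, 7th, ...), then shift every letter 3 places forward in the alphabet (wrapping around).
"hquqxfkjufbikr" → "hqkfk" → "ktnin".

ktnin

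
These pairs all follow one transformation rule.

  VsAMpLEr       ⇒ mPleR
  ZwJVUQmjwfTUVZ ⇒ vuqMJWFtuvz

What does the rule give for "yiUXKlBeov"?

xkLbEOV

The transformation: delete the first 3 characters, then flip the case of every letter.
On "yiUXKlBeov": the first step gives "XKlBeov", and the second then gives "xkLbEOV".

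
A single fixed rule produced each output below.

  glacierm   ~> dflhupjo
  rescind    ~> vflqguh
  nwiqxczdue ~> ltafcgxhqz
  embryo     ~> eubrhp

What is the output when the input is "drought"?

rxjkwgu

Looking at the pairs, the operation is to move the first 2 characters to the end (rotate left by 2), then shift every letter 3 places forward in the alphabet (wrapping around).
On "drought": the first step gives "oughtdr", and the second then gives "rxjkwgu".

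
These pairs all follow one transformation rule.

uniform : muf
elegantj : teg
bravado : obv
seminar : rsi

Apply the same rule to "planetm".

mpn

The pattern: keep one character in every 3, starting at position 1 (positions 1st, 4th, 7th, ...), then move the last character to the front.
Applying both steps to "planetm": "pnm", then "mpn".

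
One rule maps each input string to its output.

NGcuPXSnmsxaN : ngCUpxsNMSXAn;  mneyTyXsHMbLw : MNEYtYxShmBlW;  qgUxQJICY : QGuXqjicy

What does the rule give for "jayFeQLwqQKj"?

JAYfEqlWQqkJ

The rule is to flip the case of every letter.
For "jayFeQLwqQKj" the result is "JAYfEqlWQqkJ".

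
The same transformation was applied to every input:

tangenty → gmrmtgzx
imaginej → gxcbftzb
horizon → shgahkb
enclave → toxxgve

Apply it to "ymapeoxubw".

What's happening: shift every letter 7 places backward in the alphabet (wrapping around), then move the last 3 characters to the front (rotate right by 3).
Starting from "ymapeoxubw": after the first operation, "rftixhqnup"; after the second, "nuprftixhq".

nuprftixhq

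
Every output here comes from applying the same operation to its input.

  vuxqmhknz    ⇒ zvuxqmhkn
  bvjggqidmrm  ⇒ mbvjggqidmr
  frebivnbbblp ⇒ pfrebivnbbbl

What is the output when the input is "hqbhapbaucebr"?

rhqbhapbauceb

The pattern: move the last character to the front.
For "hqbhapbaucebr" the result is "rhqbhapbauceb".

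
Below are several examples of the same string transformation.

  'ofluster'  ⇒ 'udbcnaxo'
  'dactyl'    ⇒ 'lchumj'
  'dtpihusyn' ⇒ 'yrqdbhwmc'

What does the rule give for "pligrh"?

Rule — move the first 2 characters to the end (rotate left by 2), then shift every letter 9 places forward in the alphabet (wrapping around).
Starting from "pligrh": after the first operation, "igrhpl"; after the second, "rpaqyu".

rpaqyu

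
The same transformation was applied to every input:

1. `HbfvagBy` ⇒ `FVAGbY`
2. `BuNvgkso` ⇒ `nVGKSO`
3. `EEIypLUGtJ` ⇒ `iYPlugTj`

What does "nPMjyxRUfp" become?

mJYXruFP

The transformation: delete the first 2 characters, then flip the case of every letter.
On "nPMjyxRUfp": the first step gives "MjyxRUfp", and the second then gives "mJYXruFP".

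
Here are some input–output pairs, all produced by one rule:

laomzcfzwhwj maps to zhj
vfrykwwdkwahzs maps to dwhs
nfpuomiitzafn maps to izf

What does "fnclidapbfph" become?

pfh

In each case the input is transformed by: keep every other character starting from the second (positions 2nd, 4th, 6th, ...), then delete the first 3 characters.
"fnclidapbfph" → "nldpfh" → "pfh".
(Check on "nfpuomiitzafn": → "fumizf" → "izf" ✓)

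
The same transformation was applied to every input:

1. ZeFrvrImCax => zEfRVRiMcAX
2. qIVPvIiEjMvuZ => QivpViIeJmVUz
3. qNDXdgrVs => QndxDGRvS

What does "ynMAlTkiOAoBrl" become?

YNmaLtKIoaObRL

Looking at the pairs, the operation is to flip the case of every letter.
"ynMAlTkiOAoBrl" → "YNmaLtKIoaObRL".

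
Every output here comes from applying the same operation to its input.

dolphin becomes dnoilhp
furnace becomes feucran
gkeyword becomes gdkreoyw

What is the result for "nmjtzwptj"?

njmtjptwz

The pattern: take characters alternately from the front and the back (1st, last, 2nd, 2nd-last, ...).
"nmjtzwptj" → "njmtjptwz".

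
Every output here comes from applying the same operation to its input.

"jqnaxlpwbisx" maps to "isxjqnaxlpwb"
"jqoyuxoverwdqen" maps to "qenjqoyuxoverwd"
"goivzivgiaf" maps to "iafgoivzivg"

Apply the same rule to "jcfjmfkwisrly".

rlyjcfjmfkwis

The transformation: move the last 3 characters to the front (rotate right by 3).
Doing the same to "jcfjmfkwisrly": "rlyjcfjmfkwis".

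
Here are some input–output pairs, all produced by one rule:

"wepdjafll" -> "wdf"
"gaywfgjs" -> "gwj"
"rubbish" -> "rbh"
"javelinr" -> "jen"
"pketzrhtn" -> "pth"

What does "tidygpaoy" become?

The transformation: keep one character in every 3, starting at position 1 (positions 1st, 4th, 7th, ...).
"tidygpaoy" → "tya".

tya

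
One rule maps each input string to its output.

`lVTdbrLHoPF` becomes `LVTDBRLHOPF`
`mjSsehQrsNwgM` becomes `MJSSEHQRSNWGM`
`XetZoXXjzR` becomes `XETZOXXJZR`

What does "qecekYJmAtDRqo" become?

QECEKYJMATDRQO

The pattern: convert every letter to uppercase.
"qecekYJmAtDRqo" → "QECEKYJMATDRQO".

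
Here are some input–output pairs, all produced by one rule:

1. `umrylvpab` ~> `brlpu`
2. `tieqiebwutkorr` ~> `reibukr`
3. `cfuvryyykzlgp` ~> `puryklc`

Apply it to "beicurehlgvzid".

The rule is to swap the first and last characters, then keep every other character starting from the first (positions 1st, 3rd, 5th, ...).
Applying both steps to "beicurehlgvzid": "deicurehlgvzib", then "diuelvi".
(Check on "umrylvpab": → "bmrylvpau" → "brlpu" ✓)

diuelvi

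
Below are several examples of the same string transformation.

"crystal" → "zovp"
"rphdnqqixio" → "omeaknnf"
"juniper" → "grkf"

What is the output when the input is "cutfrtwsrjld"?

zrqcoqtpo

Looking at the pairs, the operation is to shift every letter 3 places backward in the alphabet (wrapping around), then delete the last 3 characters.
Starting from "cutfrtwsrjld": after the first operation, "zrqcoqtpogia"; after the second, "zrqcoqtpo".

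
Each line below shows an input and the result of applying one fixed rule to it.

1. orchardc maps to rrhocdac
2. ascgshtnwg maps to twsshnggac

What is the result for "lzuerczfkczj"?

zzuzlrjkefcc

The transformation: sort the characters into reverse alphabetical order, then swap each adjacent pair of characters (1↔2, 3↔4, ...).
On "lzuerczfkczj": the first step gives "zzzurlkjfecc", and the second then gives "zzuzlrjkefcc".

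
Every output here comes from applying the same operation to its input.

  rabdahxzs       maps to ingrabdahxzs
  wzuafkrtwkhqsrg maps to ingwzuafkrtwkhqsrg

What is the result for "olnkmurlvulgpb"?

The transformation: prepend "ing".
Applying that to "olnkmurlvulgpb" gives "ingolnkmurlvulgpb".

ingolnkmurlvulgpb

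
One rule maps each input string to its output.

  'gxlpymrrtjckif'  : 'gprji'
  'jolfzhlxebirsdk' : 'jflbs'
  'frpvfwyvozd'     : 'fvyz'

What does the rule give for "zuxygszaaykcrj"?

The transformation: keep one character in every 3, starting at position 1 (positions 1st, 4th, 7th, ...).
For "zuxygszaaykcrj" the result is "zyzyr".

zyzyr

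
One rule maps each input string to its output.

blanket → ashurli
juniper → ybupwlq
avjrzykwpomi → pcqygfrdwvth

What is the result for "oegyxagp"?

wlnfehnv

Rule — swap the first and last characters, then shift every letter 7 places forward in the alphabet (wrapping around).
On "oegyxagp": the first step gives "pegyxago", and the second then gives "wlnfehnv".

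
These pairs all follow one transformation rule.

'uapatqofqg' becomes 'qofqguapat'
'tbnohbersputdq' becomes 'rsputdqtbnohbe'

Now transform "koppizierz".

zierzkoppi

Each output is the input with this applied: swap the front and back halves of the string.
Applying that to "koppizierz" gives "zierzkoppi".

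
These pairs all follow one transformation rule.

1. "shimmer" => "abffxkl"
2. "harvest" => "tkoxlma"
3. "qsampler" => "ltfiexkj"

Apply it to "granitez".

ktgbmxsz

The rule is to shift every letter 7 places backward in the alphabet (wrapping around), then move the first character to the end.
For "granitez", step one produces "zktgbmxs"; step two turns that into "ktgbmxsz".
(Check on "harvest": → "atkoxlm" → "tkoxlma" ✓)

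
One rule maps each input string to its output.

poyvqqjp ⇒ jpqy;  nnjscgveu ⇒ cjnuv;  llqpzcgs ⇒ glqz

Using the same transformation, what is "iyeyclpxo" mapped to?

The transformation: keep every other character starting from the first (positions 1st, 3rd, 5th, ...), then sort the characters into alphabetical order.
For "iyeyclpxo" the result is "ceiop".

ceiop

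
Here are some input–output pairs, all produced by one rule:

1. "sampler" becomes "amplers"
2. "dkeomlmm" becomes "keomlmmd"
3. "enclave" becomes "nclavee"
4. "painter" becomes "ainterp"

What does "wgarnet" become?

garnetw

In each case the input is transformed by: move the first character to the end.
"wgarnet" → "garnetw".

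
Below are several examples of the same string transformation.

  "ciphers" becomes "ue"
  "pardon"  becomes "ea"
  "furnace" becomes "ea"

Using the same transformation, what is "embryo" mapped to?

The pattern: shift every letter 13 places forward in the alphabet (wrapping around) — i.e. ROT13, then keep only the vowels.
For "embryo", step one produces "rzoelb"; step two turns that into "oe".

oe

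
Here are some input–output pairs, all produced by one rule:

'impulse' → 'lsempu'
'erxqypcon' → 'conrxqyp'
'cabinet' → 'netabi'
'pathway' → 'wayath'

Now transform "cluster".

The pattern: delete the first character, then move the last 3 characters to the front (rotate right by 3).
Applying that to "cluster" gives "terlus".

terlus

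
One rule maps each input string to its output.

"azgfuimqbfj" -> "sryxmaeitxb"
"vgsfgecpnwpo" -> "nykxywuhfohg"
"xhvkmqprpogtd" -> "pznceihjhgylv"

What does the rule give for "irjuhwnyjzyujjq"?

ajbmzofqbrqmbbi

Each output is the input with this applied: shift every letter 8 places backward in the alphabet (wrapping around).
"irjuhwnyjzyujjq" → "ajbmzofqbrqmbbi".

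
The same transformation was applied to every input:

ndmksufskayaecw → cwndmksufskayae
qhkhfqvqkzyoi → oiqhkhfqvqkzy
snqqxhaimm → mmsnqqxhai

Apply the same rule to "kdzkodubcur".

In each case the input is transformed by: move the last 2 characters to the front (rotate right by 2).
So "kdzkodubcur" becomes "urkdzkodubc".

urkdzkodubc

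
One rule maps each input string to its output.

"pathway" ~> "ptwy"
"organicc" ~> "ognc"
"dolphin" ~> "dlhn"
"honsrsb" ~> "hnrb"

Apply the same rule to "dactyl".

dcy

Rule — keep every other character starting from the first (positions 1st, 3rd, 5th, ...).
"dactyl" → "dcy".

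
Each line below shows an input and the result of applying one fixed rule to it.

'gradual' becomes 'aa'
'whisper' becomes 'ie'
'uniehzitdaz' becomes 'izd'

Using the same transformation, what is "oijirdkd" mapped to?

jd

In each case the input is transformed by: keep one character in every 3, starting at position 3 (positions 3rd, 6th, 9th, ...).
For "oijirdkd" the result is "jd".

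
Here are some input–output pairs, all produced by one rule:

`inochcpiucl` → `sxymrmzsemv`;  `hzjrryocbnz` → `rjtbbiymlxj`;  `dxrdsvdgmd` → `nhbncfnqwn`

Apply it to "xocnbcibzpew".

The pattern: shift every letter 10 places forward in the alphabet (wrapping around).
For "xocnbcibzpew" the result is "hymxlmsljzog".

hymxlmsljzog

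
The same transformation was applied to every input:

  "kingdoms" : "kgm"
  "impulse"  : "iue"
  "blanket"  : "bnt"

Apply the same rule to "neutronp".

The transformation: keep one character in every 3, starting at position 1 (positions 1st, 4th, 7th, ...).
"neutronp" → "ntn".

ntn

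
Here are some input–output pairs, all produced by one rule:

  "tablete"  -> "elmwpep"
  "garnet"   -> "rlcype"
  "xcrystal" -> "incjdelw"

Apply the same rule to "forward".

qzchlco

The transformation: shift every letter 11 places forward in the alphabet (wrapping around).
"forward" → "qzchlco".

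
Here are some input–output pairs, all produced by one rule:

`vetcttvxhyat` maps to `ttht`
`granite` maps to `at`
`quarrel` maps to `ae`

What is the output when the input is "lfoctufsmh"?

What's happening: keep one character in every 3, starting at position 3 (positions 3rd, 6th, 9th, ...).
Doing the same to "lfoctufsmh": "oum".

oum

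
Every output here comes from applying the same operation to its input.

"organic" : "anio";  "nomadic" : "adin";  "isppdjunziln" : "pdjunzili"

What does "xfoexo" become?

exx

The rule is to swap the first and last characters, then delete the first 3 characters.
For "xfoexo" the result is "exx".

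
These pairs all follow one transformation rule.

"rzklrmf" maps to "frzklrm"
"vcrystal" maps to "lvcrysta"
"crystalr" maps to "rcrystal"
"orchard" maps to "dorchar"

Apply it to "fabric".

cfabri

The pattern: move the last character to the front.
So "fabric" becomes "cfabri".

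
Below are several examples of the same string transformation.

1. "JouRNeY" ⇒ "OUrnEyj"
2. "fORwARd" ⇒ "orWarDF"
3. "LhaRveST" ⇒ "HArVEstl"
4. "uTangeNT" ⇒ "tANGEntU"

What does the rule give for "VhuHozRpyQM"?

HUhOZrPYqmv

Looking at the pairs, the operation is to flip the case of every letter, then move the first character to the end.
Working it through for "VhuHozRpyQM": intermediate "vHUhOZrPYqm", final "HUhOZrPYqmv".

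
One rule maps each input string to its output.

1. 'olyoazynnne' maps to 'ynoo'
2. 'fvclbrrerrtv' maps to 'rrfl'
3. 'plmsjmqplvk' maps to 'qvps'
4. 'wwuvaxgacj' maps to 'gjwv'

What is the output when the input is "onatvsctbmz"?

Looking at the pairs, the operation is to keep one character in every 3, starting at position 1 (positions 1st, 4th, 7th, ...), then move the first 2 characters to the end (rotate left by 2).
Applying both steps to "onatvsctbmz": "otcm", then "cmot".

cmot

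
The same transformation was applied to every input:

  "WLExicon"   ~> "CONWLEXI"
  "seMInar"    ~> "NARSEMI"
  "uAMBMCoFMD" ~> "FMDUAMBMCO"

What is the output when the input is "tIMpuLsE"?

LSETIMPU

The rule is to move the last 3 characters to the front (rotate right by 3), then convert every letter to uppercase.
Applying both steps to "tIMpuLsE": "LsEtIMpu", then "LSETIMPU".
(Check on "WLExicon": → "conWLExi" → "CONWLEXI" ✓)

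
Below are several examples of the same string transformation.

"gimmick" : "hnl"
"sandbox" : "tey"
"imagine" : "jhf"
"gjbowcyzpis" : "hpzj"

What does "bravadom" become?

In each case the input is transformed by: shift every letter 1 place forward in the alphabet (wrapping around), then keep one character in every 3, starting at position 1 (positions 1st, 4th, 7th, ...).
Applying both steps to "bravadom": "csbwbepn", then "cwp".

cwp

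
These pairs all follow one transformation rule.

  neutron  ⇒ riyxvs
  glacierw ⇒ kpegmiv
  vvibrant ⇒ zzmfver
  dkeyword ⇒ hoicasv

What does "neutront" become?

The rule is to shift every letter 4 places forward in the alphabet (wrapping around), then delete the last character.
For "neutront", step one produces "riyxvsrx"; step two turns that into "riyxvsr".

riyxvsr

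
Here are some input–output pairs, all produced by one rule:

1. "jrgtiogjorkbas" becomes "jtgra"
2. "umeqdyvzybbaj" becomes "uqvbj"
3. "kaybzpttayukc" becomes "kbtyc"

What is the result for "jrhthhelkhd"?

jteh

What's happening: keep one character in every 3, starting at position 1 (positions 1st, 4th, 7th, ...).
So "jrhthhelkhd" becomes "jteh".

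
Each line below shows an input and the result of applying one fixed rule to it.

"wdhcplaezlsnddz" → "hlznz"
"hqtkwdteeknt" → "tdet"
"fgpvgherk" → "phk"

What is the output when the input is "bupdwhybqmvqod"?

The pattern: keep one character in every 3, starting at position 3 (positions 3rd, 6th, 9th, ...).
Doing the same to "bupdwhybqmvqod": "phqq".

phqq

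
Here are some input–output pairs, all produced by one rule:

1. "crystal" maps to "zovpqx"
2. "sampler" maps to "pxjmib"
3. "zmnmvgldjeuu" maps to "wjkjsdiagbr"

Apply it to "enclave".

bkzixs

Each output is the input with this applied: shift every letter 3 places backward in the alphabet (wrapping around), then delete the last character.
On "enclave": the first step gives "bkzixsb", and the second then gives "bkzixs".
(Check on "sampler": → "pxjmibo" → "pxjmib" ✓)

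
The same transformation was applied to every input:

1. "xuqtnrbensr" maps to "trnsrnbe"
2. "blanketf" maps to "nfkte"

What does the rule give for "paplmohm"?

What's happening: delete the first 3 characters, then take characters alternately from the front and the back (1st, last, 2nd, 2nd-last, ...).
Working it through for "paplmohm": intermediate "lmohm", final "lmmho".

lmmho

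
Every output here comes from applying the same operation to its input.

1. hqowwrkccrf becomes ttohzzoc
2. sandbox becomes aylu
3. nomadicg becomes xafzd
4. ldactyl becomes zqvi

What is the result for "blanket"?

The rule is to delete the first 3 characters, then shift every letter 3 places backward in the alphabet (wrapping around).
For "blanket" the result is "khbq".

khbq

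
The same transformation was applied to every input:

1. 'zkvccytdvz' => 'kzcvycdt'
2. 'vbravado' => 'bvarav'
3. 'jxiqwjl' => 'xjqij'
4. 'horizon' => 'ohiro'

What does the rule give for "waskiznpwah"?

awkszipna

Each output is the input with this applied: swap each adjacent pair of characters (1↔2, 3↔4, ...), then delete the last 2 characters.
For "waskiznpwah", step one produces "awkszipnawh"; step two turns that into "awkszipna".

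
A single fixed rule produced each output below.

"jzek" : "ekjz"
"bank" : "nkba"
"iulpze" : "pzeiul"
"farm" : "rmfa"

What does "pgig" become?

igpg

The rule is to swap the front and back halves of the string.
Doing the same to "pgig": "igpg".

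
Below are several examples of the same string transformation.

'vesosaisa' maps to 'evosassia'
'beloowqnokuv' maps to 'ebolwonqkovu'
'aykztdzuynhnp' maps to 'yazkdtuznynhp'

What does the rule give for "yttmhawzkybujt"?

tymtahzwykubtj

The pattern: swap each adjacent pair of characters (1↔2, 3↔4, ...).
"yttmhawzkybujt" → "tymtahzwykubtj".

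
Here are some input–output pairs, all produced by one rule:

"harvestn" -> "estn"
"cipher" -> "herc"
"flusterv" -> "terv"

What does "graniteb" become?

iteb

What's happening: swap the front and back halves of the string, then keep only the first 4 characters.
Working it through for "graniteb": intermediate "itebgran", final "iteb".
(Check on "cipher": → "hercip" → "herc" ✓)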